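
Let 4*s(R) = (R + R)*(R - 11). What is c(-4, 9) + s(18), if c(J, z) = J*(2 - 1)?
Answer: 59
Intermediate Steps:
c(J, z) = J (c(J, z) = J*1 = J)
s(R) = R*(-11 + R)/2 (s(R) = ((R + R)*(R - 11))/4 = ((2*R)*(-11 + R))/4 = (2*R*(-11 + R))/4 = R*(-11 + R)/2)
c(-4, 9) + s(18) = -4 + (1/2)*18*(-11 + 18) = -4 + (1/2)*18*7 = -4 + 63 = 59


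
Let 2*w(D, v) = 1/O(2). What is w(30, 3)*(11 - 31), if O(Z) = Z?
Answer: -5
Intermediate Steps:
w(D, v) = ¼ (w(D, v) = (½)/2 = (½)*(½) = ¼)
w(30, 3)*(11 - 31) = (11 - 31)/4 = (¼)*(-20) = -5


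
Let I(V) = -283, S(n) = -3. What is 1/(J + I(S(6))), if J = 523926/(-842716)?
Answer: -421358/119506277 ≈ -0.0035258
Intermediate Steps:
J = -261963/421358 (J = 523926*(-1/842716) = -261963/421358 ≈ -0.62171)
1/(J + I(S(6))) = 1/(-261963/421358 - 283) = 1/(-119506277/421358) = -421358/119506277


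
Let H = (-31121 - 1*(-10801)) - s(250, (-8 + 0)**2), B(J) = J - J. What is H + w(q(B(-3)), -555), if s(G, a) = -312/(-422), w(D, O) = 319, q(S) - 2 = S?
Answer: -4220367/211 ≈ -20002.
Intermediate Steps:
B(J) = 0
q(S) = 2 + S
s(G, a) = 156/211 (s(G, a) = -312*(-1/422) = 156/211)
H = -4287676/211 (H = (-31121 - 1*(-10801)) - 1*156/211 = (-31121 + 10801) - 156/211 = -20320 - 156/211 = -4287676/211 ≈ -20321.)
H + w(q(B(-3)), -555) = -4287676/211 + 319 = -4220367/211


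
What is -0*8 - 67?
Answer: -67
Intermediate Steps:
-0*8 - 67 = -48*0 - 67 = 0 - 67 = -67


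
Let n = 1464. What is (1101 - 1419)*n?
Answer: -465552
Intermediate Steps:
(1101 - 1419)*n = (1101 - 1419)*1464 = -318*1464 = -465552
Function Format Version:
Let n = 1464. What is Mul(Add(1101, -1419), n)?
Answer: -465552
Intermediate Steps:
Mul(Add(1101, -1419), n) = Mul(Add(1101, -1419), 1464) = Mul(-318, 1464) = -465552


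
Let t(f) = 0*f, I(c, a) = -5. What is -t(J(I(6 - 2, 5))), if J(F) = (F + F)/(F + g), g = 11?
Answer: 0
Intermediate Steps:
J(F) = 2*F/(11 + F) (J(F) = (F + F)/(F + 11) = (2*F)/(11 + F) = 2*F/(11 + F))
t(f) = 0
-t(J(I(6 - 2, 5))) = -1*0 = 0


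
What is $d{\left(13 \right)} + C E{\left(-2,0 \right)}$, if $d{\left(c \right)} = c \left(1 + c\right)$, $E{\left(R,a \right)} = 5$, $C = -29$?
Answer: $37$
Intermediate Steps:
$d{\left(13 \right)} + C E{\left(-2,0 \right)} = 13 \left(1 + 13\right) - 145 = 13 \cdot 14 - 145 = 182 - 145 = 37$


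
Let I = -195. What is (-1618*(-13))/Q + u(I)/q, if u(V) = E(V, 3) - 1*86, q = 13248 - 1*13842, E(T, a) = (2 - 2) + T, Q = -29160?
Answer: -39817/160380 ≈ -0.24827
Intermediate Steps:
E(T, a) = T (E(T, a) = 0 + T = T)
q = -594 (q = 13248 - 13842 = -594)
u(V) = -86 + V (u(V) = V - 1*86 = V - 86 = -86 + V)
(-1618*(-13))/Q + u(I)/q = -1618*(-13)/(-29160) + (-86 - 195)/(-594) = 21034*(-1/29160) - 281*(-1/594) = -10517/14580 + 281/594 = -39817/160380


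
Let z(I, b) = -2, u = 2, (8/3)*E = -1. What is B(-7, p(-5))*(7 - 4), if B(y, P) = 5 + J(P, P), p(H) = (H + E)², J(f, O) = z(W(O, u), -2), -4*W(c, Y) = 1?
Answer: 9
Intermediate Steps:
E = -3/8 (E = (3/8)*(-1) = -3/8 ≈ -0.37500)
W(c, Y) = -¼ (W(c, Y) = -¼*1 = -¼)
J(f, O) = -2
p(H) = (-3/8 + H)² (p(H) = (H - 3/8)² = (-3/8 + H)²)
B(y, P) = 3 (B(y, P) = 5 - 2 = 3)
B(-7, p(-5))*(7 - 4) = 3*(7 - 4) = 3*3 = 9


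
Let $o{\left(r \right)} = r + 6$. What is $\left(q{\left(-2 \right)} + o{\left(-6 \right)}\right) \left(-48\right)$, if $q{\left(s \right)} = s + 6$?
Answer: $-192$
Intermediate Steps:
$q{\left(s \right)} = 6 + s$
$o{\left(r \right)} = 6 + r$
$\left(q{\left(-2 \right)} + o{\left(-6 \right)}\right) \left(-48\right) = \left(\left(6 - 2\right) + \left(6 - 6\right)\right) \left(-48\right) = \left(4 + 0\right) \left(-48\right) = 4 \left(-48\right) = -192$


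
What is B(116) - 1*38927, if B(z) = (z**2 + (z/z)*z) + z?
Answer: -25239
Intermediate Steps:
B(z) = z**2 + 2*z (B(z) = (z**2 + 1*z) + z = (z**2 + z) + z = (z + z**2) + z = z**2 + 2*z)
B(116) - 1*38927 = 116*(2 + 116) - 1*38927 = 116*118 - 38927 = 13688 - 38927 = -25239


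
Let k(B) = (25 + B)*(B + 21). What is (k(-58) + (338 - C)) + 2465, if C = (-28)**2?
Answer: 3240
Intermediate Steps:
C = 784
k(B) = (21 + B)*(25 + B) (k(B) = (25 + B)*(21 + B) = (21 + B)*(25 + B))
(k(-58) + (338 - C)) + 2465 = ((525 + (-58)**2 + 46*(-58)) + (338 - 1*784)) + 2465 = ((525 + 3364 - 2668) + (338 - 784)) + 2465 = (1221 - 446) + 2465 = 775 + 2465 = 3240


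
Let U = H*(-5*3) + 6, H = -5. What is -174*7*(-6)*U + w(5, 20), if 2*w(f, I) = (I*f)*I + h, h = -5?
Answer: 1185891/2 ≈ 5.9295e+5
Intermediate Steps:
U = 81 (U = -(-25)*3 + 6 = -5*(-15) + 6 = 75 + 6 = 81)
w(f, I) = -5/2 + f*I**2/2 (w(f, I) = ((I*f)*I - 5)/2 = (f*I**2 - 5)/2 = (-5 + f*I**2)/2 = -5/2 + f*I**2/2)
-174*7*(-6)*U + w(5, 20) = -174*7*(-6)*81 + (-5/2 + (1/2)*5*20**2) = -(-7308)*81 + (-5/2 + (1/2)*5*400) = -174*(-3402) + (-5/2 + 1000) = 591948 + 1995/2 = 1185891/2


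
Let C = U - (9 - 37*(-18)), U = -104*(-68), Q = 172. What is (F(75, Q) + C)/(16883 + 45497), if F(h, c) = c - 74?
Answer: 1299/12476 ≈ 0.10412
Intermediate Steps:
U = 7072
F(h, c) = -74 + c
C = 6397 (C = 7072 - (9 - 37*(-18)) = 7072 - (9 + 666) = 7072 - 1*675 = 7072 - 675 = 6397)
(F(75, Q) + C)/(16883 + 45497) = ((-74 + 172) + 6397)/(16883 + 45497) = (98 + 6397)/62380 = 6495*(1/62380) = 1299/12476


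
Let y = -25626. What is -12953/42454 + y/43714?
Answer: -827076823/927917078 ≈ -0.89133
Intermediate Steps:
-12953/42454 + y/43714 = -12953/42454 - 25626/43714 = -12953*1/42454 - 25626*1/43714 = -12953/42454 - 12813/21857 = -827076823/927917078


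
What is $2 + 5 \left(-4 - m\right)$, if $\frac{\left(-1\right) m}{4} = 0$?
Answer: $-18$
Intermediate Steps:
$m = 0$ ($m = \left(-4\right) 0 = 0$)
$2 + 5 \left(-4 - m\right) = 2 + 5 \left(-4 - 0\right) = 2 + 5 \left(-4 + 0\right) = 2 + 5 \left(-4\right) = 2 - 20 = -18$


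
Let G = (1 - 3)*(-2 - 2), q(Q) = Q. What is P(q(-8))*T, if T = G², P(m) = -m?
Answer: 512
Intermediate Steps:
G = 8 (G = -2*(-4) = 8)
T = 64 (T = 8² = 64)
P(q(-8))*T = -1*(-8)*64 = 8*64 = 512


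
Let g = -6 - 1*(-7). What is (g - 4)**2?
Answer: 9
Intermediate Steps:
g = 1 (g = -6 + 7 = 1)
(g - 4)**2 = (1 - 4)**2 = (-3)**2 = 9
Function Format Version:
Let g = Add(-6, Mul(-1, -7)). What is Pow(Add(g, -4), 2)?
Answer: 9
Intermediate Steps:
g = 1 (g = Add(-6, 7) = 1)
Pow(Add(g, -4), 2) = Pow(Add(1, -4), 2) = Pow(-3, 2) = 9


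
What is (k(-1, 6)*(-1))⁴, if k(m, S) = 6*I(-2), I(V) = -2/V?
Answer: 1296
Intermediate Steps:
k(m, S) = 6 (k(m, S) = 6*(-2/(-2)) = 6*(-2*(-½)) = 6*1 = 6)
(k(-1, 6)*(-1))⁴ = (6*(-1))⁴ = (-6)⁴ = 1296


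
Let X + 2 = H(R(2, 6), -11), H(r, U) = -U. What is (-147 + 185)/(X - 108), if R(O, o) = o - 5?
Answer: -38/99 ≈ -0.38384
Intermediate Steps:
R(O, o) = -5 + o
X = 9 (X = -2 - 1*(-11) = -2 + 11 = 9)
(-147 + 185)/(X - 108) = (-147 + 185)/(9 - 108) = 38/(-99) = 38*(-1/99) = -38/99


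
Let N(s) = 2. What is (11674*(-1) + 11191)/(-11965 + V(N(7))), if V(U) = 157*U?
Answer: 483/11651 ≈ 0.041456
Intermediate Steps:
(11674*(-1) + 11191)/(-11965 + V(N(7))) = (11674*(-1) + 11191)/(-11965 + 157*2) = (-11674 + 11191)/(-11965 + 314) = -483/(-11651) = -483*(-1/11651) = 483/11651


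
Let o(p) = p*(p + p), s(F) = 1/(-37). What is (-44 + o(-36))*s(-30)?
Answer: -2548/37 ≈ -68.865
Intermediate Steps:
s(F) = -1/37
o(p) = 2*p**2 (o(p) = p*(2*p) = 2*p**2)
(-44 + o(-36))*s(-30) = (-44 + 2*(-36)**2)*(-1/37) = (-44 + 2*1296)*(-1/37) = (-44 + 2592)*(-1/37) = 2548*(-1/37) = -2548/37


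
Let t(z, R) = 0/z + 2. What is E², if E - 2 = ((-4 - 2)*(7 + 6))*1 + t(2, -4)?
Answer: 5476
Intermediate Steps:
t(z, R) = 2 (t(z, R) = 0 + 2 = 2)
E = -74 (E = 2 + (((-4 - 2)*(7 + 6))*1 + 2) = 2 + (-6*13*1 + 2) = 2 + (-78*1 + 2) = 2 + (-78 + 2) = 2 - 76 = -74)
E² = (-74)² = 5476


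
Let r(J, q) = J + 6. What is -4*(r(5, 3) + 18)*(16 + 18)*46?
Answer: -181424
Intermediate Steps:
r(J, q) = 6 + J
-4*(r(5, 3) + 18)*(16 + 18)*46 = -4*((6 + 5) + 18)*(16 + 18)*46 = -4*(11 + 18)*34*46 = -116*34*46 = -4*986*46 = -3944*46 = -181424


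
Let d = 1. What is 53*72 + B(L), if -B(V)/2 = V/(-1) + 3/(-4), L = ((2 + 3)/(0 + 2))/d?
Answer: 7645/2 ≈ 3822.5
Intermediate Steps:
L = 5/2 (L = ((2 + 3)/(0 + 2))/1 = (5/2)*1 = 5/2 ≈ 2.5000)
B(V) = 3/2 + 2*V (B(V) = -2*(V/(-1) + 3/(-4)) = -2*(V*(-1) + 3*(-¼)) = -2*(-V - ¾) = -2*(-¾ - V) = 3/2 + 2*V)
53*72 + B(L) = 53*72 + (3/2 + 2*(5/2)) = 3816 + (3/2 + 5) = 3816 + 13/2 = 7645/2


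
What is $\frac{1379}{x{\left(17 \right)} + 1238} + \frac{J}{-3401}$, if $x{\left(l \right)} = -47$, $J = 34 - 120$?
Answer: $\frac{4792405}{4050591} \approx 1.1831$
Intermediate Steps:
$J = -86$ ($J = 34 - 120 = -86$)
$\frac{1379}{x{\left(17 \right)} + 1238} + \frac{J}{-3401} = \frac{1379}{-47 + 1238} - \frac{86}{-3401} = \frac{1379}{1191} - - \frac{86}{3401} = 1379 \cdot \frac{1}{1191} + \frac{86}{3401} = \frac{1379}{1191} + \frac{86}{3401} = \frac{4792405}{4050591}$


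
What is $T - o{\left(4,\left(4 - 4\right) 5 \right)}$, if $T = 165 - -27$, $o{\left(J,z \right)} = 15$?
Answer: $177$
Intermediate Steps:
$T = 192$ ($T = 165 + 27 = 192$)
$T - o{\left(4,\left(4 - 4\right) 5 \right)} = 192 - 15 = 177$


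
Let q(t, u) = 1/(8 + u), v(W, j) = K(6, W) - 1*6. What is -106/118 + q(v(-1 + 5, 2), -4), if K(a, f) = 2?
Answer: -153/236 ≈ -0.64830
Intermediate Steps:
v(W, j) = -4 (v(W, j) = 2 - 1*6 = 2 - 6 = -4)
-106/118 + q(v(-1 + 5, 2), -4) = -106/118 + 1/(8 - 4) = -106*1/118 + 1/4 = -53/59 + ¼ = -153/236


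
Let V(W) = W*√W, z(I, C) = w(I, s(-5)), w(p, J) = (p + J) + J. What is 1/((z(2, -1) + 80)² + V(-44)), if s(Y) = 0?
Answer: 1681/11324340 + 11*I*√11/5662170 ≈ 0.00014844 + 6.4433e-6*I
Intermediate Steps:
w(p, J) = p + 2*J (w(p, J) = (J + p) + J = p + 2*J)
z(I, C) = I (z(I, C) = I + 2*0 = I + 0 = I)
V(W) = W^(3/2)
1/((z(2, -1) + 80)² + V(-44)) = 1/((2 + 80)² + (-44)^(3/2)) = 1/(82² - 88*I*√11) = 1/(6724 - 88*I*√11)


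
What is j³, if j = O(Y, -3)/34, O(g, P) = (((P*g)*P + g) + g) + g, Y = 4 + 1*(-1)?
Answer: 5832/4913 ≈ 1.1871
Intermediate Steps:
Y = 3 (Y = 4 - 1 = 3)
O(g, P) = 3*g + g*P² (O(g, P) = ((g*P² + g) + g) + g = ((g + g*P²) + g) + g = (2*g + g*P²) + g = 3*g + g*P²)
j = 18/17 (j = (3*(3 + (-3)²))/34 = (3*(3 + 9))*(1/34) = (3*12)*(1/34) = 36*(1/34) = 18/17 ≈ 1.0588)
j³ = (18/17)³ = 5832/4913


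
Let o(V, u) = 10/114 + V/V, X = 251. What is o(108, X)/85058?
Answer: 31/2424153 ≈ 1.2788e-5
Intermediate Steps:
o(V, u) = 62/57 (o(V, u) = 10*(1/114) + 1 = 5/57 + 1 = 62/57)
o(108, X)/85058 = (62/57)/85058 = (62/57)*(1/85058) = 31/2424153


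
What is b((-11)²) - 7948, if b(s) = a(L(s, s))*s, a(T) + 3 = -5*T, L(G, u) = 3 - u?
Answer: 63079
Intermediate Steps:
a(T) = -3 - 5*T
b(s) = s*(-18 + 5*s) (b(s) = (-3 - 5*(3 - s))*s = (-3 + (-15 + 5*s))*s = (-18 + 5*s)*s = s*(-18 + 5*s))
b((-11)²) - 7948 = (-11)²*(-18 + 5*(-11)²) - 7948 = 121*(-18 + 5*121) - 7948 = 121*(-18 + 605) - 7948 = 121*587 - 7948 = 71027 - 7948 = 63079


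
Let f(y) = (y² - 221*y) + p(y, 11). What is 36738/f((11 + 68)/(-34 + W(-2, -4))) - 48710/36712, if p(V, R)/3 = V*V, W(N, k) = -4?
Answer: 478506825551/6318190268 ≈ 75.735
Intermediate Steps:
p(V, R) = 3*V² (p(V, R) = 3*(V*V) = 3*V²)
f(y) = -221*y + 4*y² (f(y) = (y² - 221*y) + 3*y² = -221*y + 4*y²)
36738/f((11 + 68)/(-34 + W(-2, -4))) - 48710/36712 = 36738/((((11 + 68)/(-34 - 4))*(-221 + 4*((11 + 68)/(-34 - 4))))) - 48710/36712 = 36738/(((79/(-38))*(-221 + 4*(79/(-38))))) - 48710*1/36712 = 36738/(((79*(-1/38))*(-221 + 4*(79*(-1/38))))) - 24355/18356 = 36738/((-79*(-221 + 4*(-79/38))/38)) - 24355/18356 = 36738/((-79*(-221 - 158/19)/38)) - 24355/18356 = 36738/((-79/38*(-4357/19))) - 24355/18356 = 36738/(344203/722) - 24355/18356 = 36738*(722/344203) - 24355/18356 = 26524836/344203 - 24355/18356 = 478506825551/6318190268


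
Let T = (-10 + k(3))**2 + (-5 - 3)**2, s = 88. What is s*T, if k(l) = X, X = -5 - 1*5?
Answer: 40832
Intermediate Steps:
X = -10 (X = -5 - 5 = -10)
k(l) = -10
T = 464 (T = (-10 - 10)**2 + (-5 - 3)**2 = (-20)**2 + (-8)**2 = 400 + 64 = 464)
s*T = 88*464 = 40832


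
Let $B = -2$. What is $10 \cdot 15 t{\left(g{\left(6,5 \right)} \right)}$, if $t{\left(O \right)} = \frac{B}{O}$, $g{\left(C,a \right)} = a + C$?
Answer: $- \frac{300}{11} \approx -27.273$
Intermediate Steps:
$g{\left(C,a \right)} = C + a$
$t{\left(O \right)} = - \frac{2}{O}$
$10 \cdot 15 t{\left(g{\left(6,5 \right)} \right)} = 10 \cdot 15 \left(- \frac{2}{6 + 5}\right) = 150 \left(- \frac{2}{11}\right) = - \frac{300}{11}$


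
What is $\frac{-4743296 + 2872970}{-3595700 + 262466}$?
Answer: $\frac{311721}{555539} \approx 0.56111$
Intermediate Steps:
$\frac{-4743296 + 2872970}{-3595700 + 262466} = - \frac{1870326}{-3333234} = \left(-1870326\right) \left(- \frac{1}{3333234}\right) = \frac{311721}{555539}$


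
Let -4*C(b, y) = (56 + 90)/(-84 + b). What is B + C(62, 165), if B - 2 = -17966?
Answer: -790343/44 ≈ -17962.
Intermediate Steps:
B = -17964 (B = 2 - 17966 = -17964)
C(b, y) = -73/(2*(-84 + b)) (C(b, y) = -(56 + 90)/(4*(-84 + b)) = -73/(2*(-84 + b)))
B + C(62, 165) = -17964 - 73/(-168 + 2*62) = -17964 - 73/(-168 + 124) = -17964 - 73/(-44) = -17964 - 73*(-1/44) = -17964 + 73/44 = -790343/44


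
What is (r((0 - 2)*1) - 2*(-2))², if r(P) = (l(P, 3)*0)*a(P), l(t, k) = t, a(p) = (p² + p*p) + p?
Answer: 16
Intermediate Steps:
a(p) = p + 2*p² (a(p) = (p² + p²) + p = 2*p² + p = p + 2*p²)
r(P) = 0 (r(P) = (P*0)*(P*(1 + 2*P)) = 0*(P*(1 + 2*P)) = 0)
(r((0 - 2)*1) - 2*(-2))² = (0 - 2*(-2))² = (0 + 4)² = 4² = 16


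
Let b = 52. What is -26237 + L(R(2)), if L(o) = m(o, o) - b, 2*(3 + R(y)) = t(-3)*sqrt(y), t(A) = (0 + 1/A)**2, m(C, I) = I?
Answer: -26292 + sqrt(2)/18 ≈ -26292.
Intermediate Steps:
t(A) = A**(-2) (t(A) = (0 + 1/A)**2 = (1/A)**2 = A**(-2))
R(y) = -3 + sqrt(y)/18 (R(y) = -3 + (sqrt(y)/(-3)**2)/2 = -3 + (sqrt(y)/9)/2 = -3 + sqrt(y)/18)
L(o) = -52 + o (L(o) = o - 1*52 = o - 52 = -52 + o)
-26237 + L(R(2)) = -26237 + (-52 + (-3 + sqrt(2)/18)) = -26237 + (-55 + sqrt(2)/18) = -26292 + sqrt(2)/18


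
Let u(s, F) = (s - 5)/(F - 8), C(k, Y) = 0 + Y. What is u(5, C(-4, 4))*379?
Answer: 0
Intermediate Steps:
C(k, Y) = Y
u(s, F) = (-5 + s)/(-8 + F)
u(5, C(-4, 4))*379 = ((-5 + 5)/(-8 + 4))*379 = (0/(-4))*379 = -¼*0*379 = 0*379 = 0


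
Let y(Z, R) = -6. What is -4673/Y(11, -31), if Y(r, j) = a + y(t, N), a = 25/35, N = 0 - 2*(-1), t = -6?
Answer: 32711/37 ≈ 884.08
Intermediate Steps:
N = 2 (N = 0 + 2 = 2)
a = 5/7 (a = 25*(1/35) = 5/7 ≈ 0.71429)
Y(r, j) = -37/7 (Y(r, j) = 5/7 - 6 = -37/7)
-4673/Y(11, -31) = -4673/(-37/7) = -4673*(-7/37) = 32711/37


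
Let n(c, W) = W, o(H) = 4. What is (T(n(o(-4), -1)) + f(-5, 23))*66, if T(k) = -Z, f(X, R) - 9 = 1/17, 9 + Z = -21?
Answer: 43824/17 ≈ 2577.9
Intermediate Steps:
Z = -30 (Z = -9 - 21 = -30)
f(X, R) = 154/17 (f(X, R) = 9 + 1/17 = 154/17)
T(k) = 30 (T(k) = -1*(-30) = 30)
(T(n(o(-4), -1)) + f(-5, 23))*66 = (30 + 154/17)*66 = (664/17)*66 = 43824/17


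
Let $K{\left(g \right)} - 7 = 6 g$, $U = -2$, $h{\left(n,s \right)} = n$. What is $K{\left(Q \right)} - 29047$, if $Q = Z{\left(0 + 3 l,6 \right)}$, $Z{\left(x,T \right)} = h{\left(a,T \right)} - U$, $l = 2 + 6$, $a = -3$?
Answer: $-29046$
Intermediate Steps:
$l = 8$
$Z{\left(x,T \right)} = -1$ ($Z{\left(x,T \right)} = -3 - -2 = -3 + 2 = -1$)
$Q = -1$
$K{\left(g \right)} = 7 + 6 g$
$K{\left(Q \right)} - 29047 = \left(7 + 6 \left(-1\right)\right) - 29047 = \left(7 - 6\right) - 29047 = 1 - 29047 = -29046$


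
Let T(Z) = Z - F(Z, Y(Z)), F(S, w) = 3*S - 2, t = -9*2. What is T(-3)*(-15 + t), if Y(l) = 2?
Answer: -264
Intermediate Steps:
t = -18
F(S, w) = -2 + 3*S
T(Z) = 2 - 2*Z (T(Z) = Z - (-2 + 3*Z) = Z + (2 - 3*Z) = 2 - 2*Z)
T(-3)*(-15 + t) = (2 - 2*(-3))*(-15 - 18) = (2 + 6)*(-33) = 8*(-33) = -264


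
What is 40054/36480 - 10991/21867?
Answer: 26383841/44317120 ≈ 0.59534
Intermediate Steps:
40054/36480 - 10991/21867 = 40054*(1/36480) - 10991*1/21867 = 20027/18240 - 10991/21867 = 26383841/44317120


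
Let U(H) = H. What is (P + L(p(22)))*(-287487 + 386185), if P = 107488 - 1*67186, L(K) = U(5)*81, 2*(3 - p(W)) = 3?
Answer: 4017699486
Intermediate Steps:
p(W) = 3/2 (p(W) = 3 - ½*3 = 3 - 3/2 = 3/2)
L(K) = 405 (L(K) = 5*81 = 405)
P = 40302 (P = 107488 - 67186 = 40302)
(P + L(p(22)))*(-287487 + 386185) = (40302 + 405)*(-287487 + 386185) = 40707*98698 = 4017699486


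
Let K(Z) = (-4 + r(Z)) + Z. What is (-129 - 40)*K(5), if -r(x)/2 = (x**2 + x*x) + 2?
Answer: 17407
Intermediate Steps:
r(x) = -4 - 4*x**2 (r(x) = -2*((x**2 + x*x) + 2) = -2*((x**2 + x**2) + 2) = -2*(2*x**2 + 2) = -2*(2 + 2*x**2) = -4 - 4*x**2)
K(Z) = -8 + Z - 4*Z**2 (K(Z) = (-4 + (-4 - 4*Z**2)) + Z = (-8 - 4*Z**2) + Z = -8 + Z - 4*Z**2)
(-129 - 40)*K(5) = (-129 - 40)*(-8 + 5 - 4*5**2) = -169*(-8 + 5 - 4*25) = -169*(-8 + 5 - 100) = -169*(-103) = 17407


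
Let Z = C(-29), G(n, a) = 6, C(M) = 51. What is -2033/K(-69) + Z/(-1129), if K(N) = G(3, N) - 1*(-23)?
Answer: -2296736/32741 ≈ -70.149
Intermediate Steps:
Z = 51
K(N) = 29 (K(N) = 6 - 1*(-23) = 6 + 23 = 29)
-2033/K(-69) + Z/(-1129) = -2033/29 + 51/(-1129) = -2033*1/29 + 51*(-1/1129) = -2033/29 - 51/1129 = -2296736/32741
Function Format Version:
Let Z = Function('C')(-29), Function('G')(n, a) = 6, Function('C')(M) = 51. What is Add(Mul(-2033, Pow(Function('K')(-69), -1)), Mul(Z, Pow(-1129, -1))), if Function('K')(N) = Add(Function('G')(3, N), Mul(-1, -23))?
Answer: Rational(-2296736, 32741) ≈ -70.149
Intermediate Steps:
Z = 51
Function('K')(N) = 29 (Function('K')(N) = Add(6, Mul(-1, -23)) = Add(6, 23) = 29)
Add(Mul(-2033, Pow(Function('K')(-69), -1)), Mul(Z, Pow(-1129, -1))) = Add(Mul(-2033, Pow(29, -1)), Mul(51, Pow(-1129, -1))) = Add(Mul(-2033, Rational(1, 29)), Mul(51, Rational(-1, 1129))) = Add(Rational(-2033, 29), Rational(-51, 1129)) = Rational(-2296736, 32741)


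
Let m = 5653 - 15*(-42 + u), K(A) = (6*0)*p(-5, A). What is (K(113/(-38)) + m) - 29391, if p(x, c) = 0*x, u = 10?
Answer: -23258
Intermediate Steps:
p(x, c) = 0
K(A) = 0 (K(A) = (6*0)*0 = 0*0 = 0)
m = 6133 (m = 5653 - 15*(-42 + 10) = 5653 - 15*(-32) = 5653 - 1*(-480) = 5653 + 480 = 6133)
(K(113/(-38)) + m) - 29391 = (0 + 6133) - 29391 = 6133 - 29391 = -23258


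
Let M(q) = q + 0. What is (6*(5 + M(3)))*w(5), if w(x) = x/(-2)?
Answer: -120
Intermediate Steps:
M(q) = q
w(x) = -x/2 (w(x) = x*(-½) = -x/2)
(6*(5 + M(3)))*w(5) = (6*(5 + 3))*(-½*5) = (6*8)*(-5/2) = 48*(-5/2) = -120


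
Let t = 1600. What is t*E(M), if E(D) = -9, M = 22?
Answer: -14400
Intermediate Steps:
t*E(M) = 1600*(-9) = -14400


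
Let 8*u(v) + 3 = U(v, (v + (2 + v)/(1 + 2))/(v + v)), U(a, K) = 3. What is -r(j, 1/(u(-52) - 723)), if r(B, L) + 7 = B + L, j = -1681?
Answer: 1220425/723 ≈ 1688.0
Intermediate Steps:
u(v) = 0 (u(v) = -3/8 + (⅛)*3 = -3/8 + 3/8 = 0)
r(B, L) = -7 + B + L (r(B, L) = -7 + (B + L) = -7 + B + L)
-r(j, 1/(u(-52) - 723)) = -(-7 - 1681 + 1/(0 - 723)) = -(-7 - 1681 + 1/(-723)) = -(-7 - 1681 - 1/723) = -1*(-1220425/723) = 1220425/723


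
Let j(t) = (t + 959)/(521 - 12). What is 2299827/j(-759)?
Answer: 1170611943/200 ≈ 5.8531e+6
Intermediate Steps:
j(t) = 959/509 + t/509 (j(t) = (959 + t)/509 = (959 + t)*(1/509) = 959/509 + t/509)
2299827/j(-759) = 2299827/(959/509 + (1/509)*(-759)) = 2299827/(959/509 - 759/509) = 2299827/(200/509) = 2299827*(509/200) = 1170611943/200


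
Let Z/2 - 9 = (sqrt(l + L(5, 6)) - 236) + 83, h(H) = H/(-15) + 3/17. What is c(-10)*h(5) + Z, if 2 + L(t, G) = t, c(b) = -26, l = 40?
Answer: -14480/51 + 2*sqrt(43) ≈ -270.81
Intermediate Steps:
h(H) = 3/17 - H/15 (h(H) = H*(-1/15) + 3*(1/17) = -H/15 + 3/17 = 3/17 - H/15)
L(t, G) = -2 + t
Z = -288 + 2*sqrt(43) (Z = 18 + 2*((sqrt(40 + (-2 + 5)) - 236) + 83) = 18 + 2*((sqrt(40 + 3) - 236) + 83) = 18 + 2*((sqrt(43) - 236) + 83) = 18 + 2*((-236 + sqrt(43)) + 83) = 18 + 2*(-153 + sqrt(43)) = 18 + (-306 + 2*sqrt(43)) = -288 + 2*sqrt(43) ≈ -274.89)
c(-10)*h(5) + Z = -26*(3/17 - 1/15*5) + (-288 + 2*sqrt(43)) = -26*(3/17 - 1/3) + (-288 + 2*sqrt(43)) = -26*(-8/51) + (-288 + 2*sqrt(43)) = 208/51 + (-288 + 2*sqrt(43)) = -14480/51 + 2*sqrt(43)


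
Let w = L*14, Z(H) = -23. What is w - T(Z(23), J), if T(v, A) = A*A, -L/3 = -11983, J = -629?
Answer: 107645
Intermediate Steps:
L = 35949 (L = -3*(-11983) = 35949)
w = 503286 (w = 35949*14 = 503286)
T(v, A) = A**2
w - T(Z(23), J) = 503286 - 1*(-629)**2 = 503286 - 1*395641 = 503286 - 395641 = 107645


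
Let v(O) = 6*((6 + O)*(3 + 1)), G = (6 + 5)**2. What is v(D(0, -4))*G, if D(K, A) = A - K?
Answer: 5808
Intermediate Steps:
G = 121 (G = 11**2 = 121)
v(O) = 144 + 24*O (v(O) = 6*((6 + O)*4) = 6*(24 + 4*O) = 144 + 24*O)
v(D(0, -4))*G = (144 + 24*(-4 - 1*0))*121 = (144 + 24*(-4 + 0))*121 = (144 + 24*(-4))*121 = (144 - 96)*121 = 48*121 = 5808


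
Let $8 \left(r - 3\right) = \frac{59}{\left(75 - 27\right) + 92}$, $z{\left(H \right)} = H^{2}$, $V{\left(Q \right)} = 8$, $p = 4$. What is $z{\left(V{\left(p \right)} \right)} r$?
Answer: $\frac{6838}{35} \approx 195.37$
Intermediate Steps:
$r = \frac{3419}{1120}$ ($r = 3 + \frac{59 \frac{1}{\left(75 - 27\right) + 92}}{8} = 3 + \frac{59 \frac{1}{48 + 92}}{8} = 3 + \frac{59 \cdot \frac{1}{140}}{8} = 3 + \frac{1}{8} \cdot \frac{59}{140} = 3 + \frac{59}{1120} = \frac{3419}{1120} \approx 3.0527$)
$z{\left(V{\left(p \right)} \right)} r = 8^{2} \cdot \frac{3419}{1120} = 64 \cdot \frac{3419}{1120} = \frac{6838}{35}$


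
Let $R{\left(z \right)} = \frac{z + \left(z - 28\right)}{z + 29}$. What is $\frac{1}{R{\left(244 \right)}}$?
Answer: $\frac{273}{460} \approx 0.59348$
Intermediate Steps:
$R{\left(z \right)} = \frac{-28 + 2 z}{29 + z}$ ($R{\left(z \right)} = \frac{z + \left(z - 28\right)}{29 + z} = \frac{z + \left(-28 + z\right)}{29 + z} = \frac{-28 + 2 z}{29 + z}$)
$\frac{1}{R{\left(244 \right)}} = \frac{1}{2 \frac{1}{29 + 244} \left(-14 + 244\right)} = \frac{1}{2 \cdot \frac{1}{273} \cdot 230} = \frac{1}{\frac{460}{273}} = \frac{273}{460}$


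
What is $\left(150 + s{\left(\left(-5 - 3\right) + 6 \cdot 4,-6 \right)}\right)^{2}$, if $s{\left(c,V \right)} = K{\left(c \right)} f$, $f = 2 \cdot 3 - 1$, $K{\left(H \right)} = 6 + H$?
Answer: $67600$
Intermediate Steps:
$f = 5$ ($f = 6 - 1 = 5$)
$s{\left(c,V \right)} = 30 + 5 c$ ($s{\left(c,V \right)} = \left(6 + c\right) 5 = 30 + 5 c$)
$\left(150 + s{\left(\left(-5 - 3\right) + 6 \cdot 4,-6 \right)}\right)^{2} = \left(150 + \left(30 + 5 \left(\left(-5 - 3\right) + 6 \cdot 4\right)\right)\right)^{2} = \left(150 + \left(30 + 5 \left(\left(-5 - 3\right) + 24\right)\right)\right)^{2} = \left(150 + \left(30 + 5 \left(-8 + 24\right)\right)\right)^{2} = \left(150 + \left(30 + 5 \cdot 16\right)\right)^{2} = \left(150 + \left(30 + 80\right)\right)^{2} = \left(150 + 110\right)^{2} = 260^{2} = 67600$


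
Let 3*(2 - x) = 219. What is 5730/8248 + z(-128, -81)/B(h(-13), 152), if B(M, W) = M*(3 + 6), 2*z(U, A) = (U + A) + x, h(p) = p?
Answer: 912565/482508 ≈ 1.8913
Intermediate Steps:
x = -71 (x = 2 - ⅓*219 = 2 - 73 = -71)
z(U, A) = -71/2 + A/2 + U/2 (z(U, A) = ((U + A) - 71)/2 = ((A + U) - 71)/2 = (-71 + A + U)/2 = -71/2 + A/2 + U/2)
B(M, W) = 9*M (B(M, W) = M*9 = 9*M)
5730/8248 + z(-128, -81)/B(h(-13), 152) = 5730/8248 + (-71/2 + (½)*(-81) + (½)*(-128))/((9*(-13))) = 5730*(1/8248) + (-71/2 - 81/2 - 64)/(-117) = 2865/4124 - 140*(-1/117) = 2865/4124 + 140/117 = 912565/482508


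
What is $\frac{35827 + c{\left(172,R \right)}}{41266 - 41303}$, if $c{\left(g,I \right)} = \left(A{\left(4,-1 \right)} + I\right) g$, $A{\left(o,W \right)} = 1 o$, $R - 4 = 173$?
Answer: $- \frac{66959}{37} \approx -1809.7$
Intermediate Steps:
$R = 177$ ($R = 4 + 173 = 177$)
$A{\left(o,W \right)} = o$
$c{\left(g,I \right)} = g \left(4 + I\right)$ ($c{\left(g,I \right)} = \left(4 + I\right) g = g \left(4 + I\right)$)
$\frac{35827 + c{\left(172,R \right)}}{41266 - 41303} = \frac{35827 + 172 \left(4 + 177\right)}{41266 - 41303} = \frac{35827 + 172 \cdot 181}{-37} = \left(35827 + 31132\right) \left(- \frac{1}{37}\right) = 66959 \left(- \frac{1}{37}\right) = - \frac{66959}{37}$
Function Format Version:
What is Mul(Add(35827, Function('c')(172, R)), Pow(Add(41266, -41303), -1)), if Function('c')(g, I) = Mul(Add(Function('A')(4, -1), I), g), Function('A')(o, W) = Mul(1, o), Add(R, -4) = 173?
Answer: Rational(-66959, 37) ≈ -1809.7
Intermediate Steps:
R = 177 (R = Add(4, 173) = 177)
Function('A')(o, W) = o
Function('c')(g, I) = Mul(g, Add(4, I)) (Function('c')(g, I) = Mul(Add(4, I), g) = Mul(g, Add(4, I)))
Mul(Add(35827, Function('c')(172, R)), Pow(Add(41266, -41303), -1)) = Mul(Add(35827, Mul(172, Add(4, 177))), Pow(Add(41266, -41303), -1)) = Mul(Add(35827, Mul(172, 181)), Pow(-37, -1)) = Mul(Add(35827, 31132), Rational(-1, 37)) = Mul(66959, Rational(-1, 37)) = Rational(-66959, 37)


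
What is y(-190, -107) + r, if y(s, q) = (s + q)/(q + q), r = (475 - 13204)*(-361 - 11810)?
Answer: 33153877323/214 ≈ 1.5492e+8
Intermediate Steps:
r = 154924659 (r = -12729*(-12171) = 154924659)
y(s, q) = (q + s)/(2*q) (y(s, q) = (q + s)/((2*q)) = (q + s)*(1/(2*q)) = (q + s)/(2*q))
y(-190, -107) + r = (½)*(-107 - 190)/(-107) + 154924659 = (½)*(-1/107)*(-297) + 154924659 = 297/214 + 154924659 = 33153877323/214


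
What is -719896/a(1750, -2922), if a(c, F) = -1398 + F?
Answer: 89987/540 ≈ 166.64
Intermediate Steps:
-719896/a(1750, -2922) = -719896/(-1398 - 2922) = -719896/(-4320) = -719896*(-1/4320) = 89987/540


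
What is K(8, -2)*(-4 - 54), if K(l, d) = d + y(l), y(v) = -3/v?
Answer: 551/4 ≈ 137.75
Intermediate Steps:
K(l, d) = d - 3/l
K(8, -2)*(-4 - 54) = (-2 - 3/8)*(-4 - 54) = (-2 - 3*⅛)*(-58) = (-2 - 3/8)*(-58) = -19/8*(-58) = 551/4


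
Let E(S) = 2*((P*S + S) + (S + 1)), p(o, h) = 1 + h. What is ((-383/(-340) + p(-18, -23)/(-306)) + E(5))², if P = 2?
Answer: 17473402969/9363600 ≈ 1866.1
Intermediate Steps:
E(S) = 2 + 8*S (E(S) = 2*((2*S + S) + (S + 1)) = 2*(3*S + (1 + S)) = 2*(1 + 4*S) = 2 + 8*S)
((-383/(-340) + p(-18, -23)/(-306)) + E(5))² = ((-383/(-340) + (1 - 23)/(-306)) + (2 + 8*5))² = ((-383*(-1/340) - 22*(-1/306)) + (2 + 40))² = ((383/340 + 11/153) + 42)² = (3667/3060 + 42)² = (132187/3060)² = 17473402969/9363600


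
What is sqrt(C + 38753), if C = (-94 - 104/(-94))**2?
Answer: sqrt(104667333)/47 ≈ 217.67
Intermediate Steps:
C = 19061956/2209 (C = (-94 - 104*(-1/94))**2 = (-94 + 52/47)**2 = (-4366/47)**2 = 19061956/2209 ≈ 8629.2)
sqrt(C + 38753) = sqrt(19061956/2209 + 38753) = sqrt(104667333/2209) = sqrt(104667333)/47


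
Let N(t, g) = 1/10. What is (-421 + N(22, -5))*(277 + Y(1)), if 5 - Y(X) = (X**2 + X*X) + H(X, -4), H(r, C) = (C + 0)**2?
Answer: -555588/5 ≈ -1.1112e+5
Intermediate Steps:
N(t, g) = 1/10
H(r, C) = C**2
Y(X) = -11 - 2*X**2 (Y(X) = 5 - ((X**2 + X*X) + (-4)**2) = 5 - ((X**2 + X**2) + 16) = 5 - (2*X**2 + 16) = 5 - (16 + 2*X**2) = 5 + (-16 - 2*X**2) = -11 - 2*X**2)
(-421 + N(22, -5))*(277 + Y(1)) = (-421 + 1/10)*(277 + (-11 - 2*1**2)) = -4209*(277 + (-11 - 2*1))/10 = -4209*(277 + (-11 - 2))/10 = -4209*(277 - 13)/10 = -4209/10*264 = -555588/5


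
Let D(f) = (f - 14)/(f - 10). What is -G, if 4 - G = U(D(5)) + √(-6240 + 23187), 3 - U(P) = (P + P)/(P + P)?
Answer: -2 + 3*√1883 ≈ 128.18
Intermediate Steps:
D(f) = (-14 + f)/(-10 + f)
U(P) = 2 (U(P) = 3 - (P + P)/(P + P) = 3 - 2*P/(2*P) = 3 - 2*P*1/(2*P) = 3 - 1*1 = 3 - 1 = 2)
G = 2 - 3*√1883 (G = 4 - (2 + √(-6240 + 23187)) = 4 - (2 + √16947) = 4 - (2 + 3*√1883) = 4 + (-2 - 3*√1883) = 2 - 3*√1883 ≈ -128.18)
-G = -(2 - 3*√1883) = -2 + 3*√1883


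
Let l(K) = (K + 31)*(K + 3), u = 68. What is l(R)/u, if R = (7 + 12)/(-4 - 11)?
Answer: 2899/3825 ≈ 0.75791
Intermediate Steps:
R = -19/15 (R = 19/(-15) = 19*(-1/15) = -19/15 ≈ -1.2667)
l(K) = (3 + K)*(31 + K) (l(K) = (31 + K)*(3 + K) = (3 + K)*(31 + K))
l(R)/u = (93 + (-19/15)**2 + 34*(-19/15))/68 = (93 + 361/225 - 646/15)*(1/68) = (11596/225)*(1/68) = 2899/3825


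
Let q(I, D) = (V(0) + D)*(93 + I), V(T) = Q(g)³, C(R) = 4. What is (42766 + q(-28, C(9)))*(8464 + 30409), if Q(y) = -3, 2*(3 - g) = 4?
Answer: 1604327583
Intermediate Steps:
g = 1 (g = 3 - ½*4 = 3 - 2 = 1)
V(T) = -27 (V(T) = (-3)³ = -27)
q(I, D) = (-27 + D)*(93 + I)
(42766 + q(-28, C(9)))*(8464 + 30409) = (42766 + (-2511 - 27*(-28) + 93*4 + 4*(-28)))*(8464 + 30409) = (42766 + (-2511 + 756 + 372 - 112))*38873 = (42766 - 1495)*38873 = 41271*38873 = 1604327583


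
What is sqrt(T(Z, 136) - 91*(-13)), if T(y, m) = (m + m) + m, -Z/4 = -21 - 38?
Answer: sqrt(1591) ≈ 39.887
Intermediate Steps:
Z = 236 (Z = -4*(-21 - 38) = -4*(-59) = 236)
T(y, m) = 3*m (T(y, m) = 2*m + m = 3*m)
sqrt(T(Z, 136) - 91*(-13)) = sqrt(3*136 - 91*(-13)) = sqrt(408 + 1183) = sqrt(1591)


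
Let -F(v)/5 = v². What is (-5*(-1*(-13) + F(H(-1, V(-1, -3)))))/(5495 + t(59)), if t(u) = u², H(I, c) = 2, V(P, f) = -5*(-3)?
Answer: 35/8976 ≈ 0.0038993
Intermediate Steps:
V(P, f) = 15
F(v) = -5*v²
(-5*(-1*(-13) + F(H(-1, V(-1, -3)))))/(5495 + t(59)) = (-5*(-1*(-13) - 5*2²))/(5495 + 59²) = (-5*(13 - 5*4))/(5495 + 3481) = (-5*(13 - 20))/8976 = (-5*(-7))/8976 = (1/8976)*35 = 35/8976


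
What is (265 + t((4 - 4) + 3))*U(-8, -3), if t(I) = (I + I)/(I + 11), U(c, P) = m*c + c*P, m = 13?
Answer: -148640/7 ≈ -21234.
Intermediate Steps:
U(c, P) = 13*c + P*c (U(c, P) = 13*c + c*P = 13*c + P*c)
t(I) = 2*I/(11 + I) (t(I) = (2*I)/(11 + I) = 2*I/(11 + I))
(265 + t((4 - 4) + 3))*U(-8, -3) = (265 + 2*((4 - 4) + 3)/(11 + ((4 - 4) + 3)))*(-8*(13 - 3)) = (265 + 2*(0 + 3)/(11 + (0 + 3)))*(-8*10) = (265 + 2*3/(11 + 3))*(-80) = (265 + 2*3/14)*(-80) = (265 + 2*3*(1/14))*(-80) = (265 + 3/7)*(-80) = (1858/7)*(-80) = -148640/7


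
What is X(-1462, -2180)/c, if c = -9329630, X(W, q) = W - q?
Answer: -359/4664815 ≈ -7.6959e-5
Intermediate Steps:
X(-1462, -2180)/c = (-1462 - 1*(-2180))/(-9329630) = (-1462 + 2180)*(-1/9329630) = 718*(-1/9329630) = -359/4664815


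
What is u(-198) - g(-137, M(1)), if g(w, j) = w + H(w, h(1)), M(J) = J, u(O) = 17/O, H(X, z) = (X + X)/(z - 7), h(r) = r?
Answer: 18067/198 ≈ 91.247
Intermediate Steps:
H(X, z) = 2*X/(-7 + z) (H(X, z) = (2*X)/(-7 + z) = 2*X/(-7 + z))
g(w, j) = 2*w/3 (g(w, j) = w + 2*w/(-7 + 1) = w + 2*w/(-6) = w + 2*w*(-⅙) = w - w/3 = 2*w/3)
u(-198) - g(-137, M(1)) = 17/(-198) - 2*(-137)/3 = 17*(-1/198) - 1*(-274/3) = -17/198 + 274/3 = 18067/198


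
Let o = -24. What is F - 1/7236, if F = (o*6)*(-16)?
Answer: 16671743/7236 ≈ 2304.0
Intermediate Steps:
F = 2304 (F = -24*6*(-16) = -144*(-16) = 2304)
F - 1/7236 = 2304 - 1/7236 = 16671743/7236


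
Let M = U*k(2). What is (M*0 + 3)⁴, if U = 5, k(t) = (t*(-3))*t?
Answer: 81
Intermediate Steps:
k(t) = -3*t² (k(t) = (-3*t)*t = -3*t²)
M = -60 (M = 5*(-3*2²) = 5*(-3*4) = 5*(-12) = -60)
(M*0 + 3)⁴ = (-60*0 + 3)⁴ = (0 + 3)⁴ = 3⁴ = 81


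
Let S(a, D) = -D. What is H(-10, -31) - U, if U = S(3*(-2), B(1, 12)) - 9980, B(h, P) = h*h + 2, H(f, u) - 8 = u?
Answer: 9960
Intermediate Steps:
H(f, u) = 8 + u
B(h, P) = 2 + h² (B(h, P) = h² + 2 = 2 + h²)
U = -9983 (U = -(2 + 1²) - 9980 = -(2 + 1) - 9980 = -1*3 - 9980 = -3 - 9980 = -9983)
H(-10, -31) - U = (8 - 31) - 1*(-9983) = -23 + 9983 = 9960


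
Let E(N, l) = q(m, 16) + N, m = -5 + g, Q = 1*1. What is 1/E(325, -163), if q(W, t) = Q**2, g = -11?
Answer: 1/326 ≈ 0.0030675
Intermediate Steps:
Q = 1
m = -16 (m = -5 - 11 = -16)
q(W, t) = 1 (q(W, t) = 1**2 = 1)
E(N, l) = 1 + N
1/E(325, -163) = 1/(1 + 325) = 1/326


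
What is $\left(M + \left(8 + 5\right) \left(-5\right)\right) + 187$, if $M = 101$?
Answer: $223$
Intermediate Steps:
$\left(M + \left(8 + 5\right) \left(-5\right)\right) + 187 = \left(101 + \left(8 + 5\right) \left(-5\right)\right) + 187 = \left(101 + 13 \left(-5\right)\right) + 187 = \left(101 - 65\right) + 187 = 36 + 187 = 223$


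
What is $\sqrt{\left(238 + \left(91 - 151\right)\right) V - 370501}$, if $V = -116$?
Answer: $9 i \sqrt{4829} \approx 625.42 i$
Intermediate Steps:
$\sqrt{\left(238 + \left(91 - 151\right)\right) V - 370501} = \sqrt{\left(238 + \left(91 - 151\right)\right) \left(-116\right) - 370501} = \sqrt{\left(238 - 60\right) \left(-116\right) - 370501} = \sqrt{178 \left(-116\right) - 370501} = \sqrt{-20648 - 370501} = \sqrt{-391149} = 9 i \sqrt{4829}$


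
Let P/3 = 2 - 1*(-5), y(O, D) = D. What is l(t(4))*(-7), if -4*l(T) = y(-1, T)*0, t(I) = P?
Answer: 0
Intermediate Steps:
P = 21 (P = 3*(2 - 1*(-5)) = 3*(2 + 5) = 3*7 = 21)
t(I) = 21
l(T) = 0 (l(T) = -T*0/4 = -1/4*0 = 0)
l(t(4))*(-7) = 0*(-7) = 0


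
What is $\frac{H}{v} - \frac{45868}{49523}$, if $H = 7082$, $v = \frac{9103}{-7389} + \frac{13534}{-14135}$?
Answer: $- \frac{36641115363375998}{11324604228013} \approx -3235.5$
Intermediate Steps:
$v = - \frac{228673631}{104443515}$ ($v = 9103 \left(- \frac{1}{7389}\right) + 13534 \left(- \frac{1}{14135}\right) = - \frac{9103}{7389} - \frac{13534}{14135} = - \frac{228673631}{104443515} \approx -2.1894$)
$\frac{H}{v} - \frac{45868}{49523} = \frac{7082}{- \frac{228673631}{104443515}} - \frac{45868}{49523} = 7082 \left(- \frac{104443515}{228673631}\right) - \frac{45868}{49523} = - \frac{739668973230}{228673631} - \frac{45868}{49523} = - \frac{36641115363375998}{11324604228013}$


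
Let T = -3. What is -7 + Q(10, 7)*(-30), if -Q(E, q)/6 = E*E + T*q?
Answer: 14213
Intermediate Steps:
Q(E, q) = -6*E**2 + 18*q (Q(E, q) = -6*(E*E - 3*q) = -6*(E**2 - 3*q) = -6*E**2 + 18*q)
-7 + Q(10, 7)*(-30) = -7 + (-6*10**2 + 18*7)*(-30) = -7 + (-6*100 + 126)*(-30) = -7 + (-600 + 126)*(-30) = -7 - 474*(-30) = -7 + 14220 = 14213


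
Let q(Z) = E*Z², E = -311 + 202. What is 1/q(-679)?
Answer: -1/50253469 ≈ -1.9899e-8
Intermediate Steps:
E = -109
q(Z) = -109*Z²
1/q(-679) = 1/(-109*(-679)²) = 1/(-109*461041) = 1/(-50253469) = -1/50253469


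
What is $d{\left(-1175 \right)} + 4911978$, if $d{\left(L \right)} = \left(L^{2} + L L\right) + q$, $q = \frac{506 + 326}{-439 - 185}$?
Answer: $\frac{23019680}{3} \approx 7.6732 \cdot 10^{6}$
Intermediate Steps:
$q = - \frac{4}{3}$ ($q = \frac{832}{-624} = 832 \left(- \frac{1}{624}\right) = - \frac{4}{3} \approx -1.3333$)
$d{\left(L \right)} = - \frac{4}{3} + 2 L^{2}$ ($d{\left(L \right)} = \left(L^{2} + L L\right) - \frac{4}{3} = \left(L^{2} + L^{2}\right) - \frac{4}{3} = 2 L^{2} - \frac{4}{3} = - \frac{4}{3} + 2 L^{2}$)
$d{\left(-1175 \right)} + 4911978 = \left(- \frac{4}{3} + 2 \left(-1175\right)^{2}\right) + 4911978 = \left(- \frac{4}{3} + 2 \cdot 1380625\right) + 4911978 = \left(- \frac{4}{3} + 2761250\right) + 4911978 = \frac{8283746}{3} + 4911978 = \frac{23019680}{3}$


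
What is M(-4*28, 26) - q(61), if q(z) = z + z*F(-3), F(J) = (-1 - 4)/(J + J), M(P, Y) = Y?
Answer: -515/6 ≈ -85.833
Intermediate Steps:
F(J) = -5/(2*J) (F(J) = -5*1/(2*J) = -5/(2*J))
q(z) = 11*z/6 (q(z) = z + z*(-5/2/(-3)) = z + z*(-5/2*(-1/3)) = z + z*(5/6) = z + 5*z/6 = 11*z/6)
M(-4*28, 26) - q(61) = 26 - 11*61/6 = 26 - 1*671/6 = 26 - 671/6 = -515/6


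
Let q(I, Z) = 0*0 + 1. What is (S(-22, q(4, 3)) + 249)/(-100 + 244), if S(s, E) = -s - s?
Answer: 293/144 ≈ 2.0347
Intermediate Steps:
q(I, Z) = 1 (q(I, Z) = 0 + 1 = 1)
S(s, E) = -2*s
(S(-22, q(4, 3)) + 249)/(-100 + 244) = (-2*(-22) + 249)/(-100 + 244) = (44 + 249)/144 = 293*(1/144) = 293/144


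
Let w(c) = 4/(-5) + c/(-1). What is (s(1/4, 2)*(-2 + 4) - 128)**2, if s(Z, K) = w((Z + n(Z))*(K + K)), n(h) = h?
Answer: 446224/25 ≈ 17849.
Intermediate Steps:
w(c) = -4/5 - c (w(c) = 4*(-1/5) + c*(-1) = -4/5 - c)
s(Z, K) = -4/5 - 4*K*Z (s(Z, K) = -4/5 - (Z + Z)*(K + K) = -4/5 - 2*Z*2*K = -4/5 - 4*K*Z)
(s(1/4, 2)*(-2 + 4) - 128)**2 = ((-4/5 - 4*2/4)*(-2 + 4) - 128)**2 = ((-4/5 - 4*2*1/4)*2 - 128)**2 = ((-4/5 - 2)*2 - 128)**2 = (-14/5*2 - 128)**2 = (-28/5 - 128)**2 = (-668/5)**2 = 446224/25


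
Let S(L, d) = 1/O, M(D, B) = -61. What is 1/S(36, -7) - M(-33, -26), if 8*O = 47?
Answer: 535/8 ≈ 66.875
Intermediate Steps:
O = 47/8 (O = (⅛)*47 = 47/8 ≈ 5.8750)
S(L, d) = 8/47 (S(L, d) = 1/(47/8) = 8/47)
1/S(36, -7) - M(-33, -26) = 1/(8/47) - 1*(-61) = 47/8 + 61 = 535/8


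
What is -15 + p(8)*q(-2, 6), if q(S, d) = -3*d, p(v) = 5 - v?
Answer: 39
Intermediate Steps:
-15 + p(8)*q(-2, 6) = -15 + (5 - 1*8)*(-3*6) = -15 + (5 - 8)*(-18) = -15 - 3*(-18) = -15 + 54 = 39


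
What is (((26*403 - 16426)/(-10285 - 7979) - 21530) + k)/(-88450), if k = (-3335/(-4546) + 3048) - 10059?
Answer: 148101144241/458989958550 ≈ 0.32267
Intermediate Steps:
k = -31868671/4546 (k = (-3335*(-1/4546) + 3048) - 10059 = (3335/4546 + 3048) - 10059 = 13859543/4546 - 10059 = -31868671/4546 ≈ -7010.3)
(((26*403 - 16426)/(-10285 - 7979) - 21530) + k)/(-88450) = (((26*403 - 16426)/(-10285 - 7979) - 21530) - 31868671/4546)/(-88450) = (((10478 - 16426)/(-18264) - 21530) - 31868671/4546)*(-1/88450) = ((-5948*(-1/18264) - 21530) - 31868671/4546)*(-1/88450) = ((1487/4566 - 21530) - 31868671/4546)*(-1/88450) = (-98304493/4566 - 31868671/4546)*(-1/88450) = -148101144241/5189259*(-1/88450) = 148101144241/458989958550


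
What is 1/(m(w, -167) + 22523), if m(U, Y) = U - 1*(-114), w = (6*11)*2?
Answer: 1/22769 ≈ 4.3919e-5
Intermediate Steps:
w = 132 (w = 66*2 = 132)
m(U, Y) = 114 + U (m(U, Y) = U + 114 = 114 + U)
1/(m(w, -167) + 22523) = 1/((114 + 132) + 22523) = 1/(246 + 22523) = 1/22769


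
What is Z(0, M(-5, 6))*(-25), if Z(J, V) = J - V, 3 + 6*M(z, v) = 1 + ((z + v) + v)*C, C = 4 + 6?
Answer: 850/3 ≈ 283.33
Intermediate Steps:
C = 10
M(z, v) = -⅓ + 5*z/3 + 10*v/3 (M(z, v) = -½ + (1 + ((z + v) + v)*10)/6 = -½ + (1 + ((v + z) + v)*10)/6 = -½ + (1 + (z + 2*v)*10)/6 = -½ + (1 + (10*z + 20*v))/6 = -½ + (1 + 10*z + 20*v)/6 = -½ + (⅙ + 5*z/3 + 10*v/3) = -⅓ + 5*z/3 + 10*v/3)
Z(0, M(-5, 6))*(-25) = (0 - (-⅓ + (5/3)*(-5) + (10/3)*6))*(-25) = (0 - (-⅓ - 25/3 + 20))*(-25) = (0 - 1*34/3)*(-25) = (0 - 34/3)*(-25) = -34/3*(-25) = 850/3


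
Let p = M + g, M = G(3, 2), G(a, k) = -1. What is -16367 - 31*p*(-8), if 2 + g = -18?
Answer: -21575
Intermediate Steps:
M = -1
g = -20 (g = -2 - 18 = -20)
p = -21 (p = -1 - 20 = -21)
-16367 - 31*p*(-8) = -16367 - 31*(-21)*(-8) = -16367 - (-651)*(-8) = -16367 - 1*5208 = -16367 - 5208 = -21575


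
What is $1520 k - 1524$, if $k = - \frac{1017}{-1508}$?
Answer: $- \frac{188088}{377} \approx -498.91$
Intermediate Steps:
$k = \frac{1017}{1508}$ ($k = \left(-1017\right) \left(- \frac{1}{1508}\right) = \frac{1017}{1508} \approx 0.6744$)
$1520 k - 1524 = 1520 \cdot \frac{1017}{1508} - 1524 = \frac{386460}{377} - 1524 = - \frac{188088}{377}$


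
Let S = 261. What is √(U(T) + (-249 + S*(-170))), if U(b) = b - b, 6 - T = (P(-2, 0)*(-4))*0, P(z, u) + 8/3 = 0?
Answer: I*√44619 ≈ 211.23*I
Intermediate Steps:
P(z, u) = -8/3 (P(z, u) = -8/3 + 0 = -8/3)
T = 6 (T = 6 - (-8/3*(-4))*0 = 6 - 32*0/3 = 6 - 1*0 = 6 + 0 = 6)
U(b) = 0
√(U(T) + (-249 + S*(-170))) = √(0 + (-249 + 261*(-170))) = √(0 + (-249 - 44370)) = √(0 - 44619) = √(-44619) = I*√44619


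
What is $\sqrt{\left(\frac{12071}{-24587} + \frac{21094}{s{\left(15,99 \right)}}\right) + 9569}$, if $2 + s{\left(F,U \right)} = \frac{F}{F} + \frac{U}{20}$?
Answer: $\frac{2 \sqrt{14061992493446781}}{1942373} \approx 122.1$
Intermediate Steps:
$s{\left(F,U \right)} = -1 + \frac{U}{20}$ ($s{\left(F,U \right)} = -2 + \left(\frac{F}{F} + \frac{U}{20}\right) = -2 + \left(1 + U \frac{1}{20}\right) = -2 + \left(1 + \frac{U}{20}\right) = -1 + \frac{U}{20}$)
$\sqrt{\left(\frac{12071}{-24587} + \frac{21094}{s{\left(15,99 \right)}}\right) + 9569} = \sqrt{\left(\frac{12071}{-24587} + \frac{21094}{-1 + \frac{1}{20} \cdot 99}\right) + 9569} = \sqrt{\left(12071 \left(- \frac{1}{24587}\right) + \frac{21094}{-1 + \frac{99}{20}}\right) + 9569} = \sqrt{\left(- \frac{12071}{24587} + \frac{21094}{\frac{79}{20}}\right) + 9569} = \sqrt{\left(- \frac{12071}{24587} + 21094 \cdot \frac{20}{79}\right) + 9569} = \sqrt{\left(- \frac{12071}{24587} + \frac{421880}{79}\right) + 9569} = \sqrt{\frac{10371809951}{1942373} + 9569} = \sqrt{\frac{28958377188}{1942373}} = \frac{2 \sqrt{14061992493446781}}{1942373}$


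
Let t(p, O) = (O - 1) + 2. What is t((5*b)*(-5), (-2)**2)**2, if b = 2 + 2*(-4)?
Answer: 25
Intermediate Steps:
b = -6 (b = 2 - 8 = -6)
t(p, O) = 1 + O (t(p, O) = (-1 + O) + 2 = 1 + O)
t((5*b)*(-5), (-2)**2)**2 = (1 + (-2)**2)**2 = (1 + 4)**2 = 5**2 = 25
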